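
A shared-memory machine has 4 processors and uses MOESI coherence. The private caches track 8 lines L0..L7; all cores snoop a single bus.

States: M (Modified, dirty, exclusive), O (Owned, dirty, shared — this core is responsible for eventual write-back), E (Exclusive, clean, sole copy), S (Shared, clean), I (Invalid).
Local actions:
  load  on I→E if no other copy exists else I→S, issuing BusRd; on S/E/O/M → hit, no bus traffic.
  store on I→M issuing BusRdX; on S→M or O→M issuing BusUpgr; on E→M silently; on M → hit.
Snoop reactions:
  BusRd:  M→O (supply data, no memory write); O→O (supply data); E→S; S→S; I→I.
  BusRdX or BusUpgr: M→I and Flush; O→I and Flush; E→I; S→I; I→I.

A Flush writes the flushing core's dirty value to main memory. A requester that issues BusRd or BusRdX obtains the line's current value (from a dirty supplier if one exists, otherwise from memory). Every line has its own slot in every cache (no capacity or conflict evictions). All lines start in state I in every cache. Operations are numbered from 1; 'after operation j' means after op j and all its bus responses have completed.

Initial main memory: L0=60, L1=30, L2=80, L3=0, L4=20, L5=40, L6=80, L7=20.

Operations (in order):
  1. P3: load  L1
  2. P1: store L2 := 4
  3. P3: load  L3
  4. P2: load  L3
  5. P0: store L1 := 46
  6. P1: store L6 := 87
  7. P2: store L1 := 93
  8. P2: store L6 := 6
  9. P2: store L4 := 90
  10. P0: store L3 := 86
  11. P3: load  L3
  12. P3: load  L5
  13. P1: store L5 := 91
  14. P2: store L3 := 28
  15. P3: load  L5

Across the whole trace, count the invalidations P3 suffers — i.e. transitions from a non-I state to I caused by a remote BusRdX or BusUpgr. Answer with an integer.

step 1: P3: load  L1  ⟶  IIIE  (L1)  txn=BusRd  M[L1]=30
step 2: P1: store L2 := 4  ⟶  IMII  (L2)  txn=BusRdX  M[L2]=80
step 3: P3: load  L3  ⟶  IIIE  (L3)  txn=BusRd  M[L3]=0
step 4: P2: load  L3  ⟶  IISS  (L3)  txn=BusRd  M[L3]=0
step 5: P0: store L1 := 46  ⟶  MIII  (L1)  txn=BusRdX  M[L1]=30
step 6: P1: store L6 := 87  ⟶  IMII  (L6)  txn=BusRdX  M[L6]=80
step 7: P2: store L1 := 93  ⟶  IIMI  (L1)  txn=BusRdX+Flush  M[L1]=46
step 8: P2: store L6 := 6  ⟶  IIMI  (L6)  txn=BusRdX+Flush  M[L6]=87
step 9: P2: store L4 := 90  ⟶  IIMI  (L4)  txn=BusRdX  M[L4]=20
step 10: P0: store L3 := 86  ⟶  MIII  (L3)  txn=BusRdX  M[L3]=0
step 11: P3: load  L3  ⟶  OIIS  (L3)  txn=BusRd  M[L3]=0
step 12: P3: load  L5  ⟶  IIIE  (L5)  txn=BusRd  M[L5]=40
step 13: P1: store L5 := 91  ⟶  IMII  (L5)  txn=BusRdX  M[L5]=40
step 14: P2: store L3 := 28  ⟶  IIMI  (L3)  txn=BusRdX+Flush  M[L3]=86
step 15: P3: load  L5  ⟶  IOIS  (L5)  txn=BusRd  M[L5]=40

invalidations = 4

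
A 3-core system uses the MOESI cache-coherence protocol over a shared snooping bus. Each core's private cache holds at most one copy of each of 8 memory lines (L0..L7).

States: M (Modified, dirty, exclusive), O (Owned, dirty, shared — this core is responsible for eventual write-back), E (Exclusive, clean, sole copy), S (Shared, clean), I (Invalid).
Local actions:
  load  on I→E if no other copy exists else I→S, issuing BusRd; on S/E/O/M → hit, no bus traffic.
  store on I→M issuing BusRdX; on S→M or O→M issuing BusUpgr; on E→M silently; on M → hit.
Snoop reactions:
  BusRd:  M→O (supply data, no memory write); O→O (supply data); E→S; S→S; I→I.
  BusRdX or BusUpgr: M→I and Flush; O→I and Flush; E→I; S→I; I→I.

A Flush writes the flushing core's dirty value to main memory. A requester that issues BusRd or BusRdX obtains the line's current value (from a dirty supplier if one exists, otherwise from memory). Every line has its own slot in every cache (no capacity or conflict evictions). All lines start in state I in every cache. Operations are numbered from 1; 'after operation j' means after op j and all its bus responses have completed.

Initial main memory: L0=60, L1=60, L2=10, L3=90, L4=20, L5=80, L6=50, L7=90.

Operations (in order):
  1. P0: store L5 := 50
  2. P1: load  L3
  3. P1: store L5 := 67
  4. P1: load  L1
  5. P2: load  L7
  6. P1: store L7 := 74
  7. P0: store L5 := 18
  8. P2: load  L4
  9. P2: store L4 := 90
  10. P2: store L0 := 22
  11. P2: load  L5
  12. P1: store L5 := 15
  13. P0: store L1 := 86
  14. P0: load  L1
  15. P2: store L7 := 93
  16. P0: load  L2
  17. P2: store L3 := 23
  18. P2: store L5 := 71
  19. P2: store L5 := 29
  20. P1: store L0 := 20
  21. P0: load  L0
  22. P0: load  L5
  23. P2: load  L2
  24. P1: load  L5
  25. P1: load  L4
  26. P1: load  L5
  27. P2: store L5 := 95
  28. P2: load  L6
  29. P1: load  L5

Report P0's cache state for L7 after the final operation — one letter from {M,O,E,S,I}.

  op1 P0: store L5 := 50 → M/I/I on L5; bus BusRdX; mem=80
  op2 P1: load  L3 → I/E/I on L3; bus BusRd; mem=90
  op3 P1: store L5 := 67 → I/M/I on L5; bus BusRdX Flush; mem=50
  op4 P1: load  L1 → I/E/I on L1; bus BusRd; mem=60
  op5 P2: load  L7 → I/I/E on L7; bus BusRd; mem=90
  op6 P1: store L7 := 74 → I/M/I on L7; bus BusRdX; mem=90
  op7 P0: store L5 := 18 → M/I/I on L5; bus BusRdX Flush; mem=67
  op8 P2: load  L4 → I/I/E on L4; bus BusRd; mem=20
  op9 P2: store L4 := 90 → I/I/M on L4; bus (none); mem=20
  op10 P2: store L0 := 22 → I/I/M on L0; bus BusRdX; mem=60
  op11 P2: load  L5 → O/I/S on L5; bus BusRd; mem=67
  op12 P1: store L5 := 15 → I/M/I on L5; bus BusRdX Flush; mem=18
  op13 P0: store L1 := 86 → M/I/I on L1; bus BusRdX; mem=60
  op14 P0: load  L1 → M/I/I on L1; bus (none); mem=60
  op15 P2: store L7 := 93 → I/I/M on L7; bus BusRdX Flush; mem=74
  op16 P0: load  L2 → E/I/I on L2; bus BusRd; mem=10
  op17 P2: store L3 := 23 → I/I/M on L3; bus BusRdX; mem=90
  op18 P2: store L5 := 71 → I/I/M on L5; bus BusRdX Flush; mem=15
  op19 P2: store L5 := 29 → I/I/M on L5; bus (none); mem=15
  op20 P1: store L0 := 20 → I/M/I on L0; bus BusRdX Flush; mem=22
  op21 P0: load  L0 → S/O/I on L0; bus BusRd; mem=22
  op22 P0: load  L5 → S/I/O on L5; bus BusRd; mem=15
  op23 P2: load  L2 → S/I/S on L2; bus BusRd; mem=10
  op24 P1: load  L5 → S/S/O on L5; bus BusRd; mem=15
  op25 P1: load  L4 → I/S/O on L4; bus BusRd; mem=20
  op26 P1: load  L5 → S/S/O on L5; bus (none); mem=15
  op27 P2: store L5 := 95 → I/I/M on L5; bus BusUpgr; mem=15
  op28 P2: load  L6 → I/I/E on L6; bus BusRd; mem=50
  op29 P1: load  L5 → I/S/O on L5; bus BusRd; mem=15

state = I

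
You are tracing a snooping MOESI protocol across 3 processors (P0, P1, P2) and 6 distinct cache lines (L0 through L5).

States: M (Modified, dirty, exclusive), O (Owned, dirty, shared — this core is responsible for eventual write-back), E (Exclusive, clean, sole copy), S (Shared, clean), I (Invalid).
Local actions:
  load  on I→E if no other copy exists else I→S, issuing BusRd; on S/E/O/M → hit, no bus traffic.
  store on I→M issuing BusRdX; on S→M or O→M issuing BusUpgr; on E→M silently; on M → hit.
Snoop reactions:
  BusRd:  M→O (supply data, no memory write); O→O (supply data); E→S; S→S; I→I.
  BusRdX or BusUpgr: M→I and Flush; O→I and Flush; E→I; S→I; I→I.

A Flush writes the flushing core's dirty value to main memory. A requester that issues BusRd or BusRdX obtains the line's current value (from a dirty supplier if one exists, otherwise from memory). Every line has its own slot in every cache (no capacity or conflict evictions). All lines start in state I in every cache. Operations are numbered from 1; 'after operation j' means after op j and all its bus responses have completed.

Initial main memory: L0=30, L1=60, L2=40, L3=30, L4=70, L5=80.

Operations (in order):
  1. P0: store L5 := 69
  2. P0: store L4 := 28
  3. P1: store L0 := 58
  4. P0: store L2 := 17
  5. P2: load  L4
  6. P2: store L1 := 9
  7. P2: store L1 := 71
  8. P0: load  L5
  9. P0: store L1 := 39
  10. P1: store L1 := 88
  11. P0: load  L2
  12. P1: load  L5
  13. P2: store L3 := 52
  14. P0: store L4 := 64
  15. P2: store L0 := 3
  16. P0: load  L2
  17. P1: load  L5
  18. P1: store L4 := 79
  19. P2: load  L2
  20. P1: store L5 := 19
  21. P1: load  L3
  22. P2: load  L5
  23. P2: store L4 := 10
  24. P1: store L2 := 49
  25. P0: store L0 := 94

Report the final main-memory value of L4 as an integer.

1. P0: store L5 := 69  bus=[BusRdX]  L5: P0=M P1=I P2=I  mem[L5]=80
2. P0: store L4 := 28  bus=[BusRdX]  L4: P0=M P1=I P2=I  mem[L4]=70
3. P1: store L0 := 58  bus=[BusRdX]  L0: P0=I P1=M P2=I  mem[L0]=30
4. P0: store L2 := 17  bus=[BusRdX]  L2: P0=M P1=I P2=I  mem[L2]=40
5. P2: load  L4  bus=[BusRd]  L4: P0=O P1=I P2=S  mem[L4]=70
6. P2: store L1 := 9  bus=[BusRdX]  L1: P0=I P1=I P2=M  mem[L1]=60
7. P2: store L1 := 71  bus=[-]  L1: P0=I P1=I P2=M  mem[L1]=60
8. P0: load  L5  bus=[-]  L5: P0=M P1=I P2=I  mem[L5]=80
9. P0: store L1 := 39  bus=[BusRdX,Flush]  L1: P0=M P1=I P2=I  mem[L1]=71
10. P1: store L1 := 88  bus=[BusRdX,Flush]  L1: P0=I P1=M P2=I  mem[L1]=39
11. P0: load  L2  bus=[-]  L2: P0=M P1=I P2=I  mem[L2]=40
12. P1: load  L5  bus=[BusRd]  L5: P0=O P1=S P2=I  mem[L5]=80
13. P2: store L3 := 52  bus=[BusRdX]  L3: P0=I P1=I P2=M  mem[L3]=30
14. P0: store L4 := 64  bus=[BusUpgr]  L4: P0=M P1=I P2=I  mem[L4]=70
15. P2: store L0 := 3  bus=[BusRdX,Flush]  L0: P0=I P1=I P2=M  mem[L0]=58
16. P0: load  L2  bus=[-]  L2: P0=M P1=I P2=I  mem[L2]=40
17. P1: load  L5  bus=[-]  L5: P0=O P1=S P2=I  mem[L5]=80
18. P1: store L4 := 79  bus=[BusRdX,Flush]  L4: P0=I P1=M P2=I  mem[L4]=64
19. P2: load  L2  bus=[BusRd]  L2: P0=O P1=I P2=S  mem[L2]=40
20. P1: store L5 := 19  bus=[BusUpgr,Flush]  L5: P0=I P1=M P2=I  mem[L5]=69
21. P1: load  L3  bus=[BusRd]  L3: P0=I P1=S P2=O  mem[L3]=30
22. P2: load  L5  bus=[BusRd]  L5: P0=I P1=O P2=S  mem[L5]=69
23. P2: store L4 := 10  bus=[BusRdX,Flush]  L4: P0=I P1=I P2=M  mem[L4]=79
24. P1: store L2 := 49  bus=[BusRdX,Flush]  L2: P0=I P1=M P2=I  mem[L2]=17
25. P0: store L0 := 94  bus=[BusRdX,Flush]  L0: P0=M P1=I P2=I  mem[L0]=3

memory[L4] = 79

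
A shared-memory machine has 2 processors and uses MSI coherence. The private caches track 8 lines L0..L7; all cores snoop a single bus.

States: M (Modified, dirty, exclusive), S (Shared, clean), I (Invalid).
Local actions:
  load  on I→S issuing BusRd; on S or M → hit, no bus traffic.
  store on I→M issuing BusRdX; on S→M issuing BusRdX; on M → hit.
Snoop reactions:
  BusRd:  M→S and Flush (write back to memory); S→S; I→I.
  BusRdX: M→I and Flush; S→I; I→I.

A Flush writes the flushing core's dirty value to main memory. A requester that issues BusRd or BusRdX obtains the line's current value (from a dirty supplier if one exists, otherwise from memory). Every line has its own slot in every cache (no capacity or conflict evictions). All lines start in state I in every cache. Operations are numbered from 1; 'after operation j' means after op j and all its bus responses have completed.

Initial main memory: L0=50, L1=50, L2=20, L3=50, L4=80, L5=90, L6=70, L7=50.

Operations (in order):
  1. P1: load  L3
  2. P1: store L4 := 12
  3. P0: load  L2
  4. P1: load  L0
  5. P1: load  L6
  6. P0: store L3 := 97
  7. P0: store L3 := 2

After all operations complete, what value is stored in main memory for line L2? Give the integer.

memory[L2] = 20

1. P1: load  L3  bus=[BusRd]  L3: P0=I P1=S  mem[L3]=50
2. P1: store L4 := 12  bus=[BusRdX]  L4: P0=I P1=M  mem[L4]=80
3. P0: load  L2  bus=[BusRd]  L2: P0=S P1=I  mem[L2]=20
4. P1: load  L0  bus=[BusRd]  L0: P0=I P1=S  mem[L0]=50
5. P1: load  L6  bus=[BusRd]  L6: P0=I P1=S  mem[L6]=70
6. P0: store L3 := 97  bus=[BusRdX]  L3: P0=M P1=I  mem[L3]=50
7. P0: store L3 := 2  bus=[-]  L3: P0=M P1=I  mem[L3]=50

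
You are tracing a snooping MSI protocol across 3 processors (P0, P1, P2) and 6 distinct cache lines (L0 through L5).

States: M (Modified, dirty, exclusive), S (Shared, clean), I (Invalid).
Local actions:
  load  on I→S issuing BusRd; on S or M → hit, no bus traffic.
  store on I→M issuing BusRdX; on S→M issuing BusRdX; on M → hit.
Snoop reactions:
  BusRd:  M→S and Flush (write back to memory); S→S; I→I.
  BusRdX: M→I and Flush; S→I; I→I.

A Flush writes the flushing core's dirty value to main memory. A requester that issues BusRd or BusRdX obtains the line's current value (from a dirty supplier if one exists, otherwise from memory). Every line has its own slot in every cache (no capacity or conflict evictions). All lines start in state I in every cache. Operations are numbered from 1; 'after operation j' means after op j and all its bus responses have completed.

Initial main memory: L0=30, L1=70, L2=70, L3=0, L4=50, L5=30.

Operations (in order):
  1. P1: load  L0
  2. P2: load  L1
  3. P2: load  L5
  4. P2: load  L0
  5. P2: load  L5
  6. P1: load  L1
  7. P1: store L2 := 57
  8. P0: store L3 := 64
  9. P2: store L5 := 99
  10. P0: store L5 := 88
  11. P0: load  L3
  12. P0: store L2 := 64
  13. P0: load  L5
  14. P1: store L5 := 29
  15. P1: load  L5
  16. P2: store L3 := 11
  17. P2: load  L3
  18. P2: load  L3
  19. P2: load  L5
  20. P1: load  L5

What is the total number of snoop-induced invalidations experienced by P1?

invalidations = 1

1. P1: load  L0  bus=[BusRd]  L0: P0=I P1=S P2=I  mem[L0]=30
2. P2: load  L1  bus=[BusRd]  L1: P0=I P1=I P2=S  mem[L1]=70
3. P2: load  L5  bus=[BusRd]  L5: P0=I P1=I P2=S  mem[L5]=30
4. P2: load  L0  bus=[BusRd]  L0: P0=I P1=S P2=S  mem[L0]=30
5. P2: load  L5  bus=[-]  L5: P0=I P1=I P2=S  mem[L5]=30
6. P1: load  L1  bus=[BusRd]  L1: P0=I P1=S P2=S  mem[L1]=70
7. P1: store L2 := 57  bus=[BusRdX]  L2: P0=I P1=M P2=I  mem[L2]=70
8. P0: store L3 := 64  bus=[BusRdX]  L3: P0=M P1=I P2=I  mem[L3]=0
9. P2: store L5 := 99  bus=[BusRdX]  L5: P0=I P1=I P2=M  mem[L5]=30
10. P0: store L5 := 88  bus=[BusRdX,Flush]  L5: P0=M P1=I P2=I  mem[L5]=99
11. P0: load  L3  bus=[-]  L3: P0=M P1=I P2=I  mem[L3]=0
12. P0: store L2 := 64  bus=[BusRdX,Flush]  L2: P0=M P1=I P2=I  mem[L2]=57
13. P0: load  L5  bus=[-]  L5: P0=M P1=I P2=I  mem[L5]=99
14. P1: store L5 := 29  bus=[BusRdX,Flush]  L5: P0=I P1=M P2=I  mem[L5]=88
15. P1: load  L5  bus=[-]  L5: P0=I P1=M P2=I  mem[L5]=88
16. P2: store L3 := 11  bus=[BusRdX,Flush]  L3: P0=I P1=I P2=M  mem[L3]=64
17. P2: load  L3  bus=[-]  L3: P0=I P1=I P2=M  mem[L3]=64
18. P2: load  L3  bus=[-]  L3: P0=I P1=I P2=M  mem[L3]=64
19. P2: load  L5  bus=[BusRd,Flush]  L5: P0=I P1=S P2=S  mem[L5]=29
20. P1: load  L5  bus=[-]  L5: P0=I P1=S P2=S  mem[L5]=29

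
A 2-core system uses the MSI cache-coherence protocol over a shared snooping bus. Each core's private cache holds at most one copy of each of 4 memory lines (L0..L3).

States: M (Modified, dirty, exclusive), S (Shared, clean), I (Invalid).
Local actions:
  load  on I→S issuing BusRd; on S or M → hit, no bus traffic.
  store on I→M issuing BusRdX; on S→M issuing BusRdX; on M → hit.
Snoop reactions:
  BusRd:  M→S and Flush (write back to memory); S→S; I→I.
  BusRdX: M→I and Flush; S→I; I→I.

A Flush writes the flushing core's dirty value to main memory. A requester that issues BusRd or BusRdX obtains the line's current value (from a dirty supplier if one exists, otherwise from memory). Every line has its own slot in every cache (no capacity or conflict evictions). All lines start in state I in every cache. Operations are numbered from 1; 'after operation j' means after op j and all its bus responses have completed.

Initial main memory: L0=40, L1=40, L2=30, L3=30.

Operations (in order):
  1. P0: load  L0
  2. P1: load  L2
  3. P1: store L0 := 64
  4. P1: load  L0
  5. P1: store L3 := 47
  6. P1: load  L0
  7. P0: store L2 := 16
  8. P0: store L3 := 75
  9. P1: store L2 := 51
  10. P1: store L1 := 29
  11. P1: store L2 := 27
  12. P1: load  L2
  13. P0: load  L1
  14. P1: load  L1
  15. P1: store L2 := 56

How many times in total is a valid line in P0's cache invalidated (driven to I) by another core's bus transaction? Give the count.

[1] P0: load  L0 | P0:S(40), P1:I | bus: BusRd
[2] P1: load  L2 | P0:I, P1:S(30) | bus: BusRd
[3] P1: store L0 := 64 | P0:I, P1:M(64) | bus: BusRdX
[4] P1: load  L0 | P0:I, P1:M(64) | bus: none
[5] P1: store L3 := 47 | P0:I, P1:M(47) | bus: BusRdX
[6] P1: load  L0 | P0:I, P1:M(64) | bus: none
[7] P0: store L2 := 16 | P0:M(16), P1:I | bus: BusRdX
[8] P0: store L3 := 75 | P0:M(75), P1:I | bus: BusRdX,Flush
[9] P1: store L2 := 51 | P0:I, P1:M(51) | bus: BusRdX,Flush
[10] P1: store L1 := 29 | P0:I, P1:M(29) | bus: BusRdX
[11] P1: store L2 := 27 | P0:I, P1:M(27) | bus: none
[12] P1: load  L2 | P0:I, P1:M(27) | bus: none
[13] P0: load  L1 | P0:S(29), P1:S(29) | bus: BusRd,Flush
[14] P1: load  L1 | P0:S(29), P1:S(29) | bus: none
[15] P1: store L2 := 56 | P0:I, P1:M(56) | bus: none

invalidations = 2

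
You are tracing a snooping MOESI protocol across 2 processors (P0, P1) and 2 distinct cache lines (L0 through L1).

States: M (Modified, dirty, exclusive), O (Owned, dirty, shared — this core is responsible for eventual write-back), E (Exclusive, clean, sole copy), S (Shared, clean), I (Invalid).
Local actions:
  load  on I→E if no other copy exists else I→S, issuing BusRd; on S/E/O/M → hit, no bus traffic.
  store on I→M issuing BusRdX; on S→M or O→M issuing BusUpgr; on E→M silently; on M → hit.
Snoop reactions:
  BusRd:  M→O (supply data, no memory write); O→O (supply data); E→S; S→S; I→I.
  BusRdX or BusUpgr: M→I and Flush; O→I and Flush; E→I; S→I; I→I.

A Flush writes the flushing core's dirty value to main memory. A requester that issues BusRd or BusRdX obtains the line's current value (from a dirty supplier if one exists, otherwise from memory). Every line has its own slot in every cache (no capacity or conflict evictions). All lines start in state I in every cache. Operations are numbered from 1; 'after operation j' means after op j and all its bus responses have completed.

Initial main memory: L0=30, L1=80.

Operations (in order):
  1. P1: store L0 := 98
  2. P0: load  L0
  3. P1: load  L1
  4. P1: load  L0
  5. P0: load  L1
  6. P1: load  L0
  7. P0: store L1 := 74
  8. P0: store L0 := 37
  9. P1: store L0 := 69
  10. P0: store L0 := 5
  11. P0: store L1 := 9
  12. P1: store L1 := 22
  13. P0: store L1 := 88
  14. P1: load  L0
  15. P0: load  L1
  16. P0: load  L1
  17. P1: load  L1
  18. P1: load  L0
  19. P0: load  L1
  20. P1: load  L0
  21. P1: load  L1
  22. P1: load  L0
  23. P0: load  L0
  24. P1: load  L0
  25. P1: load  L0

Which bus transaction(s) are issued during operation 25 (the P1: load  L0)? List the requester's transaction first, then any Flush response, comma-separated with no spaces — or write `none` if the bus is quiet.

bus = none

step 1: P1: store L0 := 98  ⟶  IM  (L0)  txn=BusRdX  M[L0]=30
step 2: P0: load  L0  ⟶  SO  (L0)  txn=BusRd  M[L0]=30
step 3: P1: load  L1  ⟶  IE  (L1)  txn=BusRd  M[L1]=80
step 4: P1: load  L0  ⟶  SO  (L0)  txn=∅  M[L0]=30
step 5: P0: load  L1  ⟶  SS  (L1)  txn=BusRd  M[L1]=80
step 6: P1: load  L0  ⟶  SO  (L0)  txn=∅  M[L0]=30
step 7: P0: store L1 := 74  ⟶  MI  (L1)  txn=BusUpgr  M[L1]=80
step 8: P0: store L0 := 37  ⟶  MI  (L0)  txn=BusUpgr+Flush  M[L0]=98
step 9: P1: store L0 := 69  ⟶  IM  (L0)  txn=BusRdX+Flush  M[L0]=37
step 10: P0: store L0 := 5  ⟶  MI  (L0)  txn=BusRdX+Flush  M[L0]=69
step 11: P0: store L1 := 9  ⟶  MI  (L1)  txn=∅  M[L1]=80
step 12: P1: store L1 := 22  ⟶  IM  (L1)  txn=BusRdX+Flush  M[L1]=9
step 13: P0: store L1 := 88  ⟶  MI  (L1)  txn=BusRdX+Flush  M[L1]=22
step 14: P1: load  L0  ⟶  OS  (L0)  txn=BusRd  M[L0]=69
step 15: P0: load  L1  ⟶  MI  (L1)  txn=∅  M[L1]=22
step 16: P0: load  L1  ⟶  MI  (L1)  txn=∅  M[L1]=22
step 17: P1: load  L1  ⟶  OS  (L1)  txn=BusRd  M[L1]=22
step 18: P1: load  L0  ⟶  OS  (L0)  txn=∅  M[L0]=69
step 19: P0: load  L1  ⟶  OS  (L1)  txn=∅  M[L1]=22
step 20: P1: load  L0  ⟶  OS  (L0)  txn=∅  M[L0]=69
step 21: P1: load  L1  ⟶  OS  (L1)  txn=∅  M[L1]=22
step 22: P1: load  L0  ⟶  OS  (L0)  txn=∅  M[L0]=69
step 23: P0: load  L0  ⟶  OS  (L0)  txn=∅  M[L0]=69
step 24: P1: load  L0  ⟶  OS  (L0)  txn=∅  M[L0]=69
step 25: P1: load  L0  ⟶  OS  (L0)  txn=∅  M[L0]=69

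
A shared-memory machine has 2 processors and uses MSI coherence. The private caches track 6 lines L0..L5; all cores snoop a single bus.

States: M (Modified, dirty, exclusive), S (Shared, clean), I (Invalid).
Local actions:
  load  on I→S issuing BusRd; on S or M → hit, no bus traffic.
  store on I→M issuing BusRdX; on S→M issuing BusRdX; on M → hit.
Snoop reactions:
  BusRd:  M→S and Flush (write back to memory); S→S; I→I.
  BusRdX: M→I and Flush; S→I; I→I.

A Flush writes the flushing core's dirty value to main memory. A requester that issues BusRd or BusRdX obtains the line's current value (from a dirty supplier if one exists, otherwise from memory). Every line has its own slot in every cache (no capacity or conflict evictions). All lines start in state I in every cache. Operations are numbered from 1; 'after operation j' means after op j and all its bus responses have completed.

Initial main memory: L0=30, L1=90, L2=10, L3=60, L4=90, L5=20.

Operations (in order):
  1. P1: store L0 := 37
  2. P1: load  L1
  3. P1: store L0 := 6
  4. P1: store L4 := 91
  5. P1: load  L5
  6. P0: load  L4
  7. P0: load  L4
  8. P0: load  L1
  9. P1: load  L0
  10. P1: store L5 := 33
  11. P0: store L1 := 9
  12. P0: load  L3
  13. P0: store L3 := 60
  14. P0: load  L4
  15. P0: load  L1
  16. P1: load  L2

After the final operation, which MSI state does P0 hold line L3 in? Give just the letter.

  op1 P1: store L0 := 37 → I/M on L0; bus BusRdX; mem=30
  op2 P1: load  L1 → I/S on L1; bus BusRd; mem=90
  op3 P1: store L0 := 6 → I/M on L0; bus (none); mem=30
  op4 P1: store L4 := 91 → I/M on L4; bus BusRdX; mem=90
  op5 P1: load  L5 → I/S on L5; bus BusRd; mem=20
  op6 P0: load  L4 → S/S on L4; bus BusRd Flush; mem=91
  op7 P0: load  L4 → S/S on L4; bus (none); mem=91
  op8 P0: load  L1 → S/S on L1; bus BusRd; mem=90
  op9 P1: load  L0 → I/M on L0; bus (none); mem=30
  op10 P1: store L5 := 33 → I/M on L5; bus BusRdX; mem=20
  op11 P0: store L1 := 9 → M/I on L1; bus BusRdX; mem=90
  op12 P0: load  L3 → S/I on L3; bus BusRd; mem=60
  op13 P0: store L3 := 60 → M/I on L3; bus BusRdX; mem=60
  op14 P0: load  L4 → S/S on L4; bus (none); mem=91
  op15 P0: load  L1 → M/I on L1; bus (none); mem=90
  op16 P1: load  L2 → I/S on L2; bus BusRd; mem=10

state = M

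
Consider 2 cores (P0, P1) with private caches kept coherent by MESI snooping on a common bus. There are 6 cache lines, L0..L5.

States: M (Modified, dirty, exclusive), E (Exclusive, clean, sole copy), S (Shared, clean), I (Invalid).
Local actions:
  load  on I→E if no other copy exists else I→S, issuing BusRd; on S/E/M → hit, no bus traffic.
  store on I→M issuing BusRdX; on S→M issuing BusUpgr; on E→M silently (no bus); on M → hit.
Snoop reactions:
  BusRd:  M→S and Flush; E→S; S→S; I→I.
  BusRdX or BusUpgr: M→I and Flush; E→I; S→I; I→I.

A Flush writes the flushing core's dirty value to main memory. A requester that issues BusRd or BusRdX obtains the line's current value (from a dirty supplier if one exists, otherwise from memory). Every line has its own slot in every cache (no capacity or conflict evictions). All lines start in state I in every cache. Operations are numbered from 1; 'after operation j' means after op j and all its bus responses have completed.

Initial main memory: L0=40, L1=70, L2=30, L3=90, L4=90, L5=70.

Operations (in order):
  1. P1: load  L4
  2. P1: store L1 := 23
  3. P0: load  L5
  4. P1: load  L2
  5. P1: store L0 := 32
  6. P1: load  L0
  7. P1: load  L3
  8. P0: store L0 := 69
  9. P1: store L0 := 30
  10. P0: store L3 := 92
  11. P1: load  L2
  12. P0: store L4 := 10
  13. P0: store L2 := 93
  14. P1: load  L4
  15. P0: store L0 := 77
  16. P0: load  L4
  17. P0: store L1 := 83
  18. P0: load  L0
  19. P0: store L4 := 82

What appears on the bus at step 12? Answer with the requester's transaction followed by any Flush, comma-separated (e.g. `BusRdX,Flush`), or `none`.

bus = BusRdX

[1] P1: load  L4 | P0:I, P1:E(90) | bus: BusRd
[2] P1: store L1 := 23 | P0:I, P1:M(23) | bus: BusRdX
[3] P0: load  L5 | P0:E(70), P1:I | bus: BusRd
[4] P1: load  L2 | P0:I, P1:E(30) | bus: BusRd
[5] P1: store L0 := 32 | P0:I, P1:M(32) | bus: BusRdX
[6] P1: load  L0 | P0:I, P1:M(32) | bus: none
[7] P1: load  L3 | P0:I, P1:E(90) | bus: BusRd
[8] P0: store L0 := 69 | P0:M(69), P1:I | bus: BusRdX,Flush
[9] P1: store L0 := 30 | P0:I, P1:M(30) | bus: BusRdX,Flush
[10] P0: store L3 := 92 | P0:M(92), P1:I | bus: BusRdX
[11] P1: load  L2 | P0:I, P1:E(30) | bus: none
[12] P0: store L4 := 10 | P0:M(10), P1:I | bus: BusRdX
[13] P0: store L2 := 93 | P0:M(93), P1:I | bus: BusRdX
[14] P1: load  L4 | P0:S(10), P1:S(10) | bus: BusRd,Flush
[15] P0: store L0 := 77 | P0:M(77), P1:I | bus: BusRdX,Flush
[16] P0: load  L4 | P0:S(10), P1:S(10) | bus: none
[17] P0: store L1 := 83 | P0:M(83), P1:I | bus: BusRdX,Flush
[18] P0: load  L0 | P0:M(77), P1:I | bus: none
[19] P0: store L4 := 82 | P0:M(82), P1:I | bus: BusUpgr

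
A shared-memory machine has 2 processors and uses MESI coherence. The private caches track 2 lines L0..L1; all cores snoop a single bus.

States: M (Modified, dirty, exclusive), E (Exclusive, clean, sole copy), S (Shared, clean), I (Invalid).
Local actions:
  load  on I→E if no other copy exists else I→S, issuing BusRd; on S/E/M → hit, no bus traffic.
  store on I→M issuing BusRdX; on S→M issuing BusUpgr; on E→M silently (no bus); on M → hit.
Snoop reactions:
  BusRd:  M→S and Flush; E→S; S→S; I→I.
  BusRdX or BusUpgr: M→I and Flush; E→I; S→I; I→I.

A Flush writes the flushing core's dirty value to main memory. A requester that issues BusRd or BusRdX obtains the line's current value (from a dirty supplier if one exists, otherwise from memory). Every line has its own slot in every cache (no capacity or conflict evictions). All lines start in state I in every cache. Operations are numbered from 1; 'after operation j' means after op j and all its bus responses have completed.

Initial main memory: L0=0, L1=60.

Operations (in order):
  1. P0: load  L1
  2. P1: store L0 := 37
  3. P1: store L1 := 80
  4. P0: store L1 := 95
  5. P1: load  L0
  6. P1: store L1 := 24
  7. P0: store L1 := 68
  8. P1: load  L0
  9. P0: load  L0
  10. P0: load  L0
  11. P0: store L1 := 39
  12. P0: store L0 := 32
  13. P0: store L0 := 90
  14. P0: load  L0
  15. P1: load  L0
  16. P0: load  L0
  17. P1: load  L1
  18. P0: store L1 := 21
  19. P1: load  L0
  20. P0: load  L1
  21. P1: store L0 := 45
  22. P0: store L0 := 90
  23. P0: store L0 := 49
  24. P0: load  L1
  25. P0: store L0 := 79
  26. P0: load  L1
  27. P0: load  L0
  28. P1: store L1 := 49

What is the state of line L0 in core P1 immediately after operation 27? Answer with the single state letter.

  op1 P0: load  L1 → E/I on L1; bus BusRd; mem=60
  op2 P1: store L0 := 37 → I/M on L0; bus BusRdX; mem=0
  op3 P1: store L1 := 80 → I/M on L1; bus BusRdX; mem=60
  op4 P0: store L1 := 95 → M/I on L1; bus BusRdX Flush; mem=80
  op5 P1: load  L0 → I/M on L0; bus (none); mem=0
  op6 P1: store L1 := 24 → I/M on L1; bus BusRdX Flush; mem=95
  op7 P0: store L1 := 68 → M/I on L1; bus BusRdX Flush; mem=24
  op8 P1: load  L0 → I/M on L0; bus (none); mem=0
  op9 P0: load  L0 → S/S on L0; bus BusRd Flush; mem=37
  op10 P0: load  L0 → S/S on L0; bus (none); mem=37
  op11 P0: store L1 := 39 → M/I on L1; bus (none); mem=24
  op12 P0: store L0 := 32 → M/I on L0; bus BusUpgr; mem=37
  op13 P0: store L0 := 90 → M/I on L0; bus (none); mem=37
  op14 P0: load  L0 → M/I on L0; bus (none); mem=37
  op15 P1: load  L0 → S/S on L0; bus BusRd Flush; mem=90
  op16 P0: load  L0 → S/S on L0; bus (none); mem=90
  op17 P1: load  L1 → S/S on L1; bus BusRd Flush; mem=39
  op18 P0: store L1 := 21 → M/I on L1; bus BusUpgr; mem=39
  op19 P1: load  L0 → S/S on L0; bus (none); mem=90
  op20 P0: load  L1 → M/I on L1; bus (none); mem=39
  op21 P1: store L0 := 45 → I/M on L0; bus BusUpgr; mem=90
  op22 P0: store L0 := 90 → M/I on L0; bus BusRdX Flush; mem=45
  op23 P0: store L0 := 49 → M/I on L0; bus (none); mem=45
  op24 P0: load  L1 → M/I on L1; bus (none); mem=39
  op25 P0: store L0 := 79 → M/I on L0; bus (none); mem=45
  op26 P0: load  L1 → M/I on L1; bus (none); mem=39
  op27 P0: load  L0 → M/I on L0; bus (none); mem=45
  op28 P1: store L1 := 49 → I/M on L1; bus BusRdX Flush; mem=21

state = I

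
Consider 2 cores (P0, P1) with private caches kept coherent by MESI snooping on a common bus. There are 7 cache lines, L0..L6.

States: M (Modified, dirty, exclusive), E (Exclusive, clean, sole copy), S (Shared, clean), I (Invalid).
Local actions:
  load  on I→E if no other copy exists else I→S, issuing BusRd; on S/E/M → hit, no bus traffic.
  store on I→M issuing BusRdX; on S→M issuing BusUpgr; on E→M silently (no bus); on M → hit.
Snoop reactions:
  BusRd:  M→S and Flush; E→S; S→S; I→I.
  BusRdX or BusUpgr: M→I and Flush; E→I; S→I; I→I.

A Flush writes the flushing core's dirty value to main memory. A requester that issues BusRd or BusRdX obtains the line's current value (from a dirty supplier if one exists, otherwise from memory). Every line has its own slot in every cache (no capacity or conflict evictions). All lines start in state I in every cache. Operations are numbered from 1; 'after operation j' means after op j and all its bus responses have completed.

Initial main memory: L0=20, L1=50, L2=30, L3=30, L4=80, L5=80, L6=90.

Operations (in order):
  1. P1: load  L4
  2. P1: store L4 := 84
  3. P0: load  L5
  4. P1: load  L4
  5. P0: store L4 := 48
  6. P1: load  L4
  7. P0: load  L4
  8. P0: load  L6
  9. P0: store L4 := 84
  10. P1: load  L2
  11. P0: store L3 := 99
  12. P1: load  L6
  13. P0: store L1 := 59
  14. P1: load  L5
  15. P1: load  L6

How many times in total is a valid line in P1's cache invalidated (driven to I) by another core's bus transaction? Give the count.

  op1 P1: load  L4 → I/E on L4; bus BusRd; mem=80
  op2 P1: store L4 := 84 → I/M on L4; bus (none); mem=80
  op3 P0: load  L5 → E/I on L5; bus BusRd; mem=80
  op4 P1: load  L4 → I/M on L4; bus (none); mem=80
  op5 P0: store L4 := 48 → M/I on L4; bus BusRdX Flush; mem=84
  op6 P1: load  L4 → S/S on L4; bus BusRd Flush; mem=48
  op7 P0: load  L4 → S/S on L4; bus (none); mem=48
  op8 P0: load  L6 → E/I on L6; bus BusRd; mem=90
  op9 P0: store L4 := 84 → M/I on L4; bus BusUpgr; mem=48
  op10 P1: load  L2 → I/E on L2; bus BusRd; mem=30
  op11 P0: store L3 := 99 → M/I on L3; bus BusRdX; mem=30
  op12 P1: load  L6 → S/S on L6; bus BusRd; mem=90
  op13 P0: store L1 := 59 → M/I on L1; bus BusRdX; mem=50
  op14 P1: load  L5 → S/S on L5; bus BusRd; mem=80
  op15 P1: load  L6 → S/S on L6; bus (none); mem=90

invalidations = 2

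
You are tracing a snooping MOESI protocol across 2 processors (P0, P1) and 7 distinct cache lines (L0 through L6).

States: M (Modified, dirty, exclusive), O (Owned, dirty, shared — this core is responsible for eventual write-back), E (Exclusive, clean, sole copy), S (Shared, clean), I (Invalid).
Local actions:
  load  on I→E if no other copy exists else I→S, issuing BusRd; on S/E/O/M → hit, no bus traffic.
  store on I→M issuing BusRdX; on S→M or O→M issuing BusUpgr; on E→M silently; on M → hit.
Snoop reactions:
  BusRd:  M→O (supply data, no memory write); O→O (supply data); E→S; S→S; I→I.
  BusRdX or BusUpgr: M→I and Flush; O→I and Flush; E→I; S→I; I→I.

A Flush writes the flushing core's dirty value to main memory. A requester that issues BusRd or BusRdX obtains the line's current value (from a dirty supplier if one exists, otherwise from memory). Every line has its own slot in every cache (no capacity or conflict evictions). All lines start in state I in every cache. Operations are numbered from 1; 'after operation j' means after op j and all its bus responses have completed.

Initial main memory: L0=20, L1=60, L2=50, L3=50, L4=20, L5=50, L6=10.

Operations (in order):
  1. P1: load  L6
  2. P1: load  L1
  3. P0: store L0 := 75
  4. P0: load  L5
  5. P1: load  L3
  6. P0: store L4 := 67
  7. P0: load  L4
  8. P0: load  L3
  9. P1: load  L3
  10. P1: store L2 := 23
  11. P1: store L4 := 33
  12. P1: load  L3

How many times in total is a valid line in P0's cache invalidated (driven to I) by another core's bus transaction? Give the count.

1. P1: load  L6  bus=[BusRd]  L6: P0=I P1=E  mem[L6]=10
2. P1: load  L1  bus=[BusRd]  L1: P0=I P1=E  mem[L1]=60
3. P0: store L0 := 75  bus=[BusRdX]  L0: P0=M P1=I  mem[L0]=20
4. P0: load  L5  bus=[BusRd]  L5: P0=E P1=I  mem[L5]=50
5. P1: load  L3  bus=[BusRd]  L3: P0=I P1=E  mem[L3]=50
6. P0: store L4 := 67  bus=[BusRdX]  L4: P0=M P1=I  mem[L4]=20
7. P0: load  L4  bus=[-]  L4: P0=M P1=I  mem[L4]=20
8. P0: load  L3  bus=[BusRd]  L3: P0=S P1=S  mem[L3]=50
9. P1: load  L3  bus=[-]  L3: P0=S P1=S  mem[L3]=50
10. P1: store L2 := 23  bus=[BusRdX]  L2: P0=I P1=M  mem[L2]=50
11. P1: store L4 := 33  bus=[BusRdX,Flush]  L4: P0=I P1=M  mem[L4]=67
12. P1: load  L3  bus=[-]  L3: P0=S P1=S  mem[L3]=50

invalidations = 1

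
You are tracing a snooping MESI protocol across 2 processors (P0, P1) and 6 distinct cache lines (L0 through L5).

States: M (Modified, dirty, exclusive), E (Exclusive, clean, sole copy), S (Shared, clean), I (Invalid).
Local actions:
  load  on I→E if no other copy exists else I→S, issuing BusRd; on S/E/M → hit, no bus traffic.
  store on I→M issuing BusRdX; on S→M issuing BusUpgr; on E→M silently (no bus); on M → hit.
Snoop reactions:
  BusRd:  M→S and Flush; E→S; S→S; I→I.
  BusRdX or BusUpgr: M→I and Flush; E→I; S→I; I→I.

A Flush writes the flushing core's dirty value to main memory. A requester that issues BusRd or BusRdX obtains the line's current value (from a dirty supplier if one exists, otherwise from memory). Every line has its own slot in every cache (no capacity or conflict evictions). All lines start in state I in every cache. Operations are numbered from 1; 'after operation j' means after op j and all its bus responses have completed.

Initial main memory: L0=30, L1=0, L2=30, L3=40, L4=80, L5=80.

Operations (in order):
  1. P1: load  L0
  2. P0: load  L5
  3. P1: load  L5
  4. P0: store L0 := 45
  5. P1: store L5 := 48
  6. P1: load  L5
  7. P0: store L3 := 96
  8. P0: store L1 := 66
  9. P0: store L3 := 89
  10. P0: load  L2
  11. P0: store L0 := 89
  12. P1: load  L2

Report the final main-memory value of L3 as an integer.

  op1 P1: load  L0 → I/E on L0; bus BusRd; mem=30
  op2 P0: load  L5 → E/I on L5; bus BusRd; mem=80
  op3 P1: load  L5 → S/S on L5; bus BusRd; mem=80
  op4 P0: store L0 := 45 → M/I on L0; bus BusRdX; mem=30
  op5 P1: store L5 := 48 → I/M on L5; bus BusUpgr; mem=80
  op6 P1: load  L5 → I/M on L5; bus (none); mem=80
  op7 P0: store L3 := 96 → M/I on L3; bus BusRdX; mem=40
  op8 P0: store L1 := 66 → M/I on L1; bus BusRdX; mem=0
  op9 P0: store L3 := 89 → M/I on L3; bus (none); mem=40
  op10 P0: load  L2 → E/I on L2; bus BusRd; mem=30
  op11 P0: store L0 := 89 → M/I on L0; bus (none); mem=30
  op12 P1: load  L2 → S/S on L2; bus BusRd; mem=30

memory[L3] = 40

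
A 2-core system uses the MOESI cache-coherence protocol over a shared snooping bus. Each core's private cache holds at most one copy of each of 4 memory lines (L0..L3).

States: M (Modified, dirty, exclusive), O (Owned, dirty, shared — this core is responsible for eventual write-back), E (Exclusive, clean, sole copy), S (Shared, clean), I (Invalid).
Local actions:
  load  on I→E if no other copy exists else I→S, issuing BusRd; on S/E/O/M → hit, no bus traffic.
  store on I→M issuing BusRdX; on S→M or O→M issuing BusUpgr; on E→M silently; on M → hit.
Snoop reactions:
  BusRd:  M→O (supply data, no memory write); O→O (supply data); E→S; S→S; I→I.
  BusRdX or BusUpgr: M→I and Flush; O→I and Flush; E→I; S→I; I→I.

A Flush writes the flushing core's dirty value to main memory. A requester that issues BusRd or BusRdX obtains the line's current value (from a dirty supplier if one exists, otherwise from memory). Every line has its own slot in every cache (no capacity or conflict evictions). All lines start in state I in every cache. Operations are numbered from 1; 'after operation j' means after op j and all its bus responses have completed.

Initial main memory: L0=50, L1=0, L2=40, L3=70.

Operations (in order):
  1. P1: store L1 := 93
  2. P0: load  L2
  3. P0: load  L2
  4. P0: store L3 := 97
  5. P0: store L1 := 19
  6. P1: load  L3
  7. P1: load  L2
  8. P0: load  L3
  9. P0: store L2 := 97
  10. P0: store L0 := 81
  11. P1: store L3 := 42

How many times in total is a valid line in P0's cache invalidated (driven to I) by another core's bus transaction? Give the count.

  op1 P1: store L1 := 93 → I/M on L1; bus BusRdX; mem=0
  op2 P0: load  L2 → E/I on L2; bus BusRd; mem=40
  op3 P0: load  L2 → E/I on L2; bus (none); mem=40
  op4 P0: store L3 := 97 → M/I on L3; bus BusRdX; mem=70
  op5 P0: store L1 := 19 → M/I on L1; bus BusRdX Flush; mem=93
  op6 P1: load  L3 → O/S on L3; bus BusRd; mem=70
  op7 P1: load  L2 → S/S on L2; bus BusRd; mem=40
  op8 P0: load  L3 → O/S on L3; bus (none); mem=70
  op9 P0: store L2 := 97 → M/I on L2; bus BusUpgr; mem=40
  op10 P0: store L0 := 81 → M/I on L0; bus BusRdX; mem=50
  op11 P1: store L3 := 42 → I/M on L3; bus BusUpgr Flush; mem=97

invalidations = 1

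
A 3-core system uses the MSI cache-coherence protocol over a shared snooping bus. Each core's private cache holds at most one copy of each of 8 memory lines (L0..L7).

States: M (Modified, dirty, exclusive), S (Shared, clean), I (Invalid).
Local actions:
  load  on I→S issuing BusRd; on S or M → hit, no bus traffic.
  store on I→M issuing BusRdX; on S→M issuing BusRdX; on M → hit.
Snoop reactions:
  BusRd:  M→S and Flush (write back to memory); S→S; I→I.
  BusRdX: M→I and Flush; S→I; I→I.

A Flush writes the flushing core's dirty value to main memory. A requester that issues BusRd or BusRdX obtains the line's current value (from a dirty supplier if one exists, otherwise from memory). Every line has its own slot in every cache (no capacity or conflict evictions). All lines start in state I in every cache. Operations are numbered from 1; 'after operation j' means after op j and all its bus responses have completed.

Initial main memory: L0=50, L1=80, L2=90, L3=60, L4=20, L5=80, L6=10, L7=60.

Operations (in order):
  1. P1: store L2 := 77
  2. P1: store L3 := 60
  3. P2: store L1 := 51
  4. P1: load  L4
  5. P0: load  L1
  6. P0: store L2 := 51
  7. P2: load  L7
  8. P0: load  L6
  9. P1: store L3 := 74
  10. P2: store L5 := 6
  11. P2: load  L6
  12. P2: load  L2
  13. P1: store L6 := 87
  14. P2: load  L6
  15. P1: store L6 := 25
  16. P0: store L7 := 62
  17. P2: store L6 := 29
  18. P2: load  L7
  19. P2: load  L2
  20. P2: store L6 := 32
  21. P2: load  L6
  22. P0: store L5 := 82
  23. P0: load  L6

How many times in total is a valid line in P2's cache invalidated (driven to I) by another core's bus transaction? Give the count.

invalidations = 4

[1] P1: store L2 := 77 | P0:I, P1:M(77), P2:I | bus: BusRdX
[2] P1: store L3 := 60 | P0:I, P1:M(60), P2:I | bus: BusRdX
[3] P2: store L1 := 51 | P0:I, P1:I, P2:M(51) | bus: BusRdX
[4] P1: load  L4 | P0:I, P1:S(20), P2:I | bus: BusRd
[5] P0: load  L1 | P0:S(51), P1:I, P2:S(51) | bus: BusRd,Flush
[6] P0: store L2 := 51 | P0:M(51), P1:I, P2:I | bus: BusRdX,Flush
[7] P2: load  L7 | P0:I, P1:I, P2:S(60) | bus: BusRd
[8] P0: load  L6 | P0:S(10), P1:I, P2:I | bus: BusRd
[9] P1: store L3 := 74 | P0:I, P1:M(74), P2:I | bus: none
[10] P2: store L5 := 6 | P0:I, P1:I, P2:M(6) | bus: BusRdX
[11] P2: load  L6 | P0:S(10), P1:I, P2:S(10) | bus: BusRd
[12] P2: load  L2 | P0:S(51), P1:I, P2:S(51) | bus: BusRd,Flush
[13] P1: store L6 := 87 | P0:I, P1:M(87), P2:I | bus: BusRdX
[14] P2: load  L6 | P0:I, P1:S(87), P2:S(87) | bus: BusRd,Flush
[15] P1: store L6 := 25 | P0:I, P1:M(25), P2:I | bus: BusRdX
[16] P0: store L7 := 62 | P0:M(62), P1:I, P2:I | bus: BusRdX
[17] P2: store L6 := 29 | P0:I, P1:I, P2:M(29) | bus: BusRdX,Flush
[18] P2: load  L7 | P0:S(62), P1:I, P2:S(62) | bus: BusRd,Flush
[19] P2: load  L2 | P0:S(51), P1:I, P2:S(51) | bus: none
[20] P2: store L6 := 32 | P0:I, P1:I, P2:M(32) | bus: none
[21] P2: load  L6 | P0:I, P1:I, P2:M(32) | bus: none
[22] P0: store L5 := 82 | P0:M(82), P1:I, P2:I | bus: BusRdX,Flush
[23] P0: load  L6 | P0:S(32), P1:I, P2:S(32) | bus: BusRd,Flush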